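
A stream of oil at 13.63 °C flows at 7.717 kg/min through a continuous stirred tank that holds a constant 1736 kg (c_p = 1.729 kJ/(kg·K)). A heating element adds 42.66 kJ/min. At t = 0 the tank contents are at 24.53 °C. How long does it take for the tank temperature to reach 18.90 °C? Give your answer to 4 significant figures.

Heat balance on the well-mixed liquid: M c_p dT/dt = ṁ c_p (T_in − T) + 42.66.
τ = M/ṁ = 224.958 min; T_ss = T_in + Q̇/(ṁ c_p) = 16.8273 °C.
T(t) = T_ss + (T₀ − T_ss) e^(−t/τ). Set T = 18.90:
e^(−t/τ) = (18.90 − 16.8273)/(24.53 − 16.8273) = 0.269092
t = −224.958 · ln(0.269092) = 295.303 min.

295.3 min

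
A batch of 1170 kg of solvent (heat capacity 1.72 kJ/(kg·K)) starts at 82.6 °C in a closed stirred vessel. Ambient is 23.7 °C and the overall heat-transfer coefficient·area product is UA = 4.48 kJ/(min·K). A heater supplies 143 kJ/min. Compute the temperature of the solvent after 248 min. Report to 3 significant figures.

First-law balance (no shaft work): M c_p dT/dt = −UA(T − T_amb) + Q̇.
dT/dt = (T_ss − T)/τ with T_ss = T_amb + Q̇/UA = 23.7 + 143/4.48 = 55.620 °C, τ = M c_p/UA = 1170·1.72/4.48 = 449.20 min.
Integrating: T(t) = T_ss + (T₀ − T_ss) e^(−t/τ).
T(248) = 55.620 + (26.980)·0.57574 = 71.153 °C.

71.2 °C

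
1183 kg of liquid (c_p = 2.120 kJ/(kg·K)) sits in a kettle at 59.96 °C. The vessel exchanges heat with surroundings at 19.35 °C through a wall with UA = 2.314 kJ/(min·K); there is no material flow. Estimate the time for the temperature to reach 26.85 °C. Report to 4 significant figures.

1831 min

Lumped-capacitance energy balance: M c_p dT/dt = UA(T_amb − T).
τ = M c_p/UA = 1083.82 min; T_ss = T_amb = 19.3500 °C.
T(t) = T_ss + (T₀ − T_ss)e^(−t/τ); set T = 26.85:
t = −τ ln[(T − T_ss)/(T₀ − T_ss)] = −1083.82 · ln(0.184684) = 1830.69 min.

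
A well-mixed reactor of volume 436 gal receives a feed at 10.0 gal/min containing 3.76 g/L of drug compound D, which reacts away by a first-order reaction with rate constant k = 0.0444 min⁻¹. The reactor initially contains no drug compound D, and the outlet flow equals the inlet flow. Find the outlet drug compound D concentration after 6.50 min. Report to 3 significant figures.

0.454 g/L

Species balance: V dC/dt = Q C_in − Q C − k V C.
This is linear with rate a = Q/V + k = 0.067336 min⁻¹.
C_ss = Q C_in/(Q + kV) = 1.2807 g/L; C(t) = C_ss + (C₀ − C_ss) e^(−a t).
C(6.50) = 1.2807 + (-1.2807)·e^(−0.067336·6.50) = 1.2807 + (-1.2807)·0.64553 = 0.45398 g/L.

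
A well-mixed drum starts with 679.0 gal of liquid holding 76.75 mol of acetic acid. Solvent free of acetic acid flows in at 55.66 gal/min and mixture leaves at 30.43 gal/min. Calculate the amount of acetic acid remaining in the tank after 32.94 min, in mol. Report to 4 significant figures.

29.27 mol

Total volume: dV/dt = Q_in − Q_out = 25.2300 gal/min, so V(t) = 679.0 + 25.2300 t and V(32.94) = 1510.08 gal.
Solute balance: dm/dt = 0 − Q_out C = −Q_out m/V(t).
dm/m = −Q_out dt/(V₀ + 25.2300 t); integrating gives ln(m/m₀) = −(Q_out/(Q_in−Q_out)) ln(V/V₀).
m = m₀ (V₀/V)^(Q_out/(Q_in−Q_out)) = 76.75 × (679.0/1510.08)^(1.20610) = 29.2688 mol.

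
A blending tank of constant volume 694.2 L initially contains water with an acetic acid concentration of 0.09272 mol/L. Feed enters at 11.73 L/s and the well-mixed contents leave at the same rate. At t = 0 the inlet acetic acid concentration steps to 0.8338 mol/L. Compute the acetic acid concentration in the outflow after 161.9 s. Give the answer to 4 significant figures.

0.7857 mol/L

Mass balance on the solute (V constant): V dC/dt = Q(C_in − C).
Time constant τ = V/Q = 694.2/11.73 = 59.1816 s.
Integrating: C(t) = C_in + (C₀ − C_in) e^(−t/τ).
C(161.9) = 0.8338 + (0.09272 − 0.8338)·e^(−161.9/59.1816) = 0.8338 + (-0.741080)·0.0648520 = 0.785740 mol/L.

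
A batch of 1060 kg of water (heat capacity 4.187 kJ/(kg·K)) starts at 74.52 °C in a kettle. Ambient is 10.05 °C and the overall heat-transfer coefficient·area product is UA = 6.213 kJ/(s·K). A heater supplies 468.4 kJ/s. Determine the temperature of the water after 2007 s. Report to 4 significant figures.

Lumped-capacitance energy balance: M c_p dT/dt = UA(T_amb − T) + Q̇.
dT/dt = (T_ss − T)/τ with T_ss = T_amb + Q̇/UA = 10.05 + 468.4/6.213 = 85.4403 °C, τ = M c_p/UA = 1060·4.187/6.213 = 714.344 s.
Integrating: T(t) = T_ss + (T₀ − T_ss) e^(−t/τ).
T(2007) = 85.4403 + (-10.9203)·0.0602309 = 84.7826 °C.

84.78 °C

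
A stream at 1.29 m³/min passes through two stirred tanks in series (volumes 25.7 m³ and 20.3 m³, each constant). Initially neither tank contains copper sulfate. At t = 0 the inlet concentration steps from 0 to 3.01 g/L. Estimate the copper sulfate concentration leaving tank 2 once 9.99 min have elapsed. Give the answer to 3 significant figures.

0.331 g/L

Each tank obeys Vᵢ dCᵢ/dt = Q(Cᵢ₋₁ − Cᵢ), so τᵢ = Vᵢ/Q.
τ₁ = 25.7/1.29 = 19.922 min; τ₂ = 20.3/1.29 = 15.736 min.
Tank 1: C₁ = C_in(1 − e^(−t/τ₁)). Tank 2 (τ₁ ≠ τ₂): C₂ = C_in[1 − (τ₁ e^(−t/τ₁) − τ₂ e^(−t/τ₂))/(τ₁ − τ₂)].
At t = 9.99: e^(−t/τ₁) = 0.60566, e^(−t/τ₂) = 0.53002.
C₂ = 3.01·[1 − (19.922·0.60566 − 15.736·0.53002)/(4.1860)] = 3.01·0.11003 = 0.33118 g/L.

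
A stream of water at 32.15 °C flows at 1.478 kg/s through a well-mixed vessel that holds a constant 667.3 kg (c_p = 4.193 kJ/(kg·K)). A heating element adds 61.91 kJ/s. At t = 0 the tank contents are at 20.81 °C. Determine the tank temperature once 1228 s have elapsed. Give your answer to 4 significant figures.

M c_p dT/dt = ṁ c_p (T_in − T) + Q̇.
τ = M/ṁ = 451.488 s; T_ss = T_in + Q̇/(ṁ c_p) = 32.15 + 61.91/(1.478·4.193) = 42.1399 °C.
Solution: T(t) = T_ss + (T₀ − T_ss) e^(−t/τ).
T(1228) = 42.1399 + (-21.3299)·e^(−1228/451.488) = 42.1399 + (-21.3299)·0.0658819 = 40.7347 °C.

40.73 °C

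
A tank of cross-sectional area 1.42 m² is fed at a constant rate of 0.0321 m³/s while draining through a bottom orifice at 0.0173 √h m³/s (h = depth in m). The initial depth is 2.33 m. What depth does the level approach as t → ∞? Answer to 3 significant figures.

3.44 m

A dh/dt = Q_in − 0.0173 √h. Steady state requires inflow = outflow:
Q_in = 0.0173 √h_ss ⇒ √h_ss = 0.0321/0.0173 = 1.8555.
h_ss = 1.8555² = 3.4428 m. (Since h₀ = 2.33 m < h_ss, the level will rise toward this value.)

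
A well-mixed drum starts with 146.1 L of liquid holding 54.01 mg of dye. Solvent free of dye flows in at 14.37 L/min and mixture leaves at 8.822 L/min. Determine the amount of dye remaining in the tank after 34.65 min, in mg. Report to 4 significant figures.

Total volume: dV/dt = Q_in − Q_out = 5.54800 L/min, so V(t) = 146.1 + 5.54800 t and V(34.65) = 338.338 L.
No dye enters, so dm/dt = −Q_out · (m/V).
dm/m = −Q_out dt/(V₀ + 5.54800 t); integrating gives ln(m/m₀) = −(Q_out/(Q_in−Q_out)) ln(V/V₀).
m = m₀ (V₀/V)^(Q_out/(Q_in−Q_out)) = 54.01 × (146.1/338.338)^(1.59012) = 14.2087 mg.

14.21 mg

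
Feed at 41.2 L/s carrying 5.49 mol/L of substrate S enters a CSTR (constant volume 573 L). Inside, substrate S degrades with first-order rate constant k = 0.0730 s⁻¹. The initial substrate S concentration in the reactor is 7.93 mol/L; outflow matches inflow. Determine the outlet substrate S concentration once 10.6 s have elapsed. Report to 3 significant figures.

V dC/dt = Q(C_in − C) − k V C.
dC/dt = (Q/V) C_in − (Q/V + k) C; effective rate a = Q/V + k = 0.071902 + 0.0730 = 0.14490 s⁻¹.
C_ss = Q C_in/(Q + kV) = 2.7242 mol/L; C(t) = C_ss + (C₀ − C_ss) e^(−a t).
C(10.6) = 2.7242 + (5.2058)·e^(−0.14490·10.6) = 2.7242 + (5.2058)·0.21525 = 3.8447 mol/L.

3.84 mol/L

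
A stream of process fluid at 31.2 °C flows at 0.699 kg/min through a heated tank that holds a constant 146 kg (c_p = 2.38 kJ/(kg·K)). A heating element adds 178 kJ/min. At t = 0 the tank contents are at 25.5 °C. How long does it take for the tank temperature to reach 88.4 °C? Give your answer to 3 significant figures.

171 min

M c_p dT/dt = ṁ c_p (T_in − T) + Q̇.
τ = M/ṁ = 208.87 min; T_ss = T_in + Q̇/(ṁ c_p) = 138.20 °C.
T(t) = T_ss + (T₀ − T_ss) e^(−t/τ). Set T = 88.4:
e^(−t/τ) = (88.4 − 138.20)/(25.5 − 138.20) = 0.44186
t = −208.87 · ln(0.44186) = 170.60 min.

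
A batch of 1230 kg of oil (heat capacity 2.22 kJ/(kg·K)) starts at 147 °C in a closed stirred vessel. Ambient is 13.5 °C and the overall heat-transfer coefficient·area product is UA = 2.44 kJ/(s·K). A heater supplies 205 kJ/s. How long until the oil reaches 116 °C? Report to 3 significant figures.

1100 s

Energy balance: M c_p dT/dt = −UA(T − T_amb) + Q̇.
τ = M c_p/UA = 1119.1 s; T_ss = T_amb + Q̇/UA = 13.5 + 205/2.44 = 97.516 °C.
T(t) = T_ss + (T₀ − T_ss)e^(−t/τ); set T = 116:
t = −τ ln[(T − T_ss)/(T₀ − T_ss)] = −1119.1 · ln(0.37353) = 1102.0 s.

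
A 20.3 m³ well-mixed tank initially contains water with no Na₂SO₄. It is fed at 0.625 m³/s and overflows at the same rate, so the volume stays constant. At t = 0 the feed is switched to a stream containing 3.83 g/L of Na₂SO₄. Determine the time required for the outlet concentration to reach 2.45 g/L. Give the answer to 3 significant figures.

33.2 s

Species balance: V dC/dt = Q(C_in − C) ⇒ τ = V/Q = 32.480 s.
C(t) = C_in + (C₀ − C_in) e^(−t/τ). Set C = 2.45 and solve for t:
e^(−t/τ) = (C − C_in)/(C₀ − C_in) = (2.45 − 3.83)/(0 − 3.83) = 0.36031
t = −τ ln(…) = 32.480 × 1.0208 = 33.155 s.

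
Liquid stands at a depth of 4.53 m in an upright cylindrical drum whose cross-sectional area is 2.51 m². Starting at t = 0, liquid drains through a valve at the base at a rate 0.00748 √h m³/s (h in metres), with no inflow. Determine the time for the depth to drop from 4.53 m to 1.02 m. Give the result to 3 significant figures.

Mass balance (ρ constant): A dh/dt = −0.00748 √h.
This is separable: 2 d(√h)/dt = −0.00748/A, so √h = √h₀ − (0.00748/(2A)) t.
t = 2A(√h₀ − √h)/0.00748 = 2·2.51·(√4.53 − √1.02)/0.00748
  = 5.0200 × (2.1284 − 1.0100) / 0.00748 = 750.60 s.

751 s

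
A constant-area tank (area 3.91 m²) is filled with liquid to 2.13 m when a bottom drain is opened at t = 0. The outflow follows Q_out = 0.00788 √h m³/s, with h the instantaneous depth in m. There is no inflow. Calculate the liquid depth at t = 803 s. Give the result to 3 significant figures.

0.423 m

A dh/dt = −Q_out = −0.00788 √h.
This is separable: 2 d(√h)/dt = −0.00788/A, so √h = √h₀ − (0.00788/(2A)) t.
√h = √2.13 − 0.00788·803/(2·3.91) = 1.4595 − 0.80916 = 0.65029.
h = 0.65029² = 0.42288 m.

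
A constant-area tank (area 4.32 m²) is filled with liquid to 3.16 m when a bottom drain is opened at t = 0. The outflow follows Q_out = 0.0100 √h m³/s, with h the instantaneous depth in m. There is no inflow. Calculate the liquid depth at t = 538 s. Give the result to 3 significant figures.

1.33 m

Volume balance on the tank: A dh/dt = −0.0100 √h.
∫ h^(−1/2) dh = −(0.0100/A) ∫ dt, giving 2√h = 2√h₀ − (0.0100/A) t.
√h = √3.16 − 0.0100·538/(2·4.32) = 1.7776 − 0.62269 = 1.1550.
h = 1.1550² = 1.3339 m.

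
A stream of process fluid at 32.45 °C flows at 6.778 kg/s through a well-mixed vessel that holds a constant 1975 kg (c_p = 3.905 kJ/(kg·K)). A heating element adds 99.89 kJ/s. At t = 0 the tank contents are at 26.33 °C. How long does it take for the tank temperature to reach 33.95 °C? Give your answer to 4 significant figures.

M c_p dT/dt = ṁ c_p (T_in − T) + Q̇.
τ = M/ṁ = 291.384 s; T_ss = T_in + Q̇/(ṁ c_p) = 36.2240 °C.
T(t) = T_ss + (T₀ − T_ss) e^(−t/τ). Set T = 33.95:
e^(−t/τ) = (33.95 − 36.2240)/(26.33 − 36.2240) = 0.229835
t = −291.384 · ln(0.229835) = 428.450 s.

428.4 s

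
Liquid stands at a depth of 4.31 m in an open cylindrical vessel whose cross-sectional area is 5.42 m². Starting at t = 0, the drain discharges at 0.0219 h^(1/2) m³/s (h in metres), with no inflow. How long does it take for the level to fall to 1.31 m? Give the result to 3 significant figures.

461 s

With no inflow, A dh/dt = −0.0219 √h.
∫ h^(−1/2) dh = −(0.0219/A) ∫ dt, giving 2√h = 2√h₀ − (0.0219/A) t.
t = 2A(√h₀ − √h)/0.0219 = 2·5.42·(√4.31 − √1.31)/0.0219
  = 10.840 × (2.0761 − 1.1446) / 0.0219 = 461.07 s.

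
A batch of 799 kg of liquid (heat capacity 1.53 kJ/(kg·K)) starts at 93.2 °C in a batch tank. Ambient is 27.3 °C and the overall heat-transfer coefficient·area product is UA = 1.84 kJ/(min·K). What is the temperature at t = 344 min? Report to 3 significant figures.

Heat balance on the well-mixed liquid: M c_p dT/dt = −UA(T − T_amb).
dT/dt = (T_ss − T)/τ with T_ss = T_amb = 27.300 °C, τ = M c_p/UA = 799·1.53/1.84 = 664.39 min.
Integrating: T(t) = T_ss + (T₀ − T_ss) e^(−t/τ).
T(344) = 27.300 + (65.900)·0.59585 = 66.566 °C.

66.6 °C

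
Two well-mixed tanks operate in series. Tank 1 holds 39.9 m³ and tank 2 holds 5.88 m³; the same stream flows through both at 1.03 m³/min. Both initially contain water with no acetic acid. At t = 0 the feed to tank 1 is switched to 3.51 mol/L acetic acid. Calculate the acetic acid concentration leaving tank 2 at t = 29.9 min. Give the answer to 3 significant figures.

1.61 mol/L

Each tank obeys Vᵢ dCᵢ/dt = Q(Cᵢ₋₁ − Cᵢ), so τᵢ = Vᵢ/Q.
τ₁ = 39.9/1.03 = 38.738 min; τ₂ = 5.88/1.03 = 5.7087 min.
Solving the cascade with C₁(0)=C₂(0)=0 gives C₂(t) = C_in[1 − (τ₁ e^(−t/τ₁) − τ₂ e^(−t/τ₂))/(τ₁ − τ₂)].
At t = 29.9: e^(−t/τ₁) = 0.46216, e^(−t/τ₂) = 0.0053131.
C₂ = 3.51·[1 − (38.738·0.46216 − 5.7087·0.0053131)/(33.029)] = 3.51·0.45888 = 1.6107 mol/L.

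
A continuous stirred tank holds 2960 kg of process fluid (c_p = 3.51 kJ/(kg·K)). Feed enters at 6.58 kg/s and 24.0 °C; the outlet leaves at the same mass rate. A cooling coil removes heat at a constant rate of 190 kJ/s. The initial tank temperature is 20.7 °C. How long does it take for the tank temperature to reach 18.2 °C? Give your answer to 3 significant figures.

M c_p dT/dt = ṁ c_p (T_in − T) − Q̇.
τ = M/ṁ = 449.85 s; T_ss = T_in − Q̇/(ṁ c_p) = 15.773 °C.
T(t) = T_ss + (T₀ − T_ss) e^(−t/τ). Set T = 18.2:
e^(−t/τ) = (18.2 − 15.773)/(20.7 − 15.773) = 0.49255
t = −449.85 · ln(0.49255) = 318.56 s.

319 s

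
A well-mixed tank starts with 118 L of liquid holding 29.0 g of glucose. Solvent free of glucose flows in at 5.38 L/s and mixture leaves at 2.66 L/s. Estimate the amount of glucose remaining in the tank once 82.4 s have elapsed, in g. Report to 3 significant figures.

Total volume: dV/dt = Q_in − Q_out = 2.7200 L/s, so V(t) = 118 + 2.7200 t and V(82.4) = 342.13 L.
Solute balance: dm/dt = 0 − Q_out C = −Q_out m/V(t).
Separate: dm/m = −Q_out dt/V(t) ⇒ ln(m/m₀) = −(Q_out/(Q_in−Q_out)) ln(V/V₀).
m = m₀ (V₀/V)^(Q_out/(Q_in−Q_out)) = 29.0 × (118/342.13)^(0.97794) = 10.240 g.

10.2 g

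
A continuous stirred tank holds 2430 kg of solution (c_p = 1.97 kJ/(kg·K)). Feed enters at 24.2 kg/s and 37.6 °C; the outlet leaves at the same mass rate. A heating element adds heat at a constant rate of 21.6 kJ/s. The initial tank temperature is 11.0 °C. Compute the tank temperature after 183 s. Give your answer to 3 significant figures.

M c_p dT/dt = ṁ c_p (T_in − T) + Q̇.
Rearrange: dT/dt = (T_ss − T)/τ with τ = M/ṁ = 100.41 s and T_ss = T_in + Q̇/(ṁ c_p) = 38.053 °C.
This is linear first-order; T(t) = T_ss + (T₀ − T_ss) e^(−t/τ).
T(183) = 38.053 + (-27.053)·e^(−183/100.41) = 38.053 + (-27.053)·0.16163 = 33.681 °C.

33.7 °C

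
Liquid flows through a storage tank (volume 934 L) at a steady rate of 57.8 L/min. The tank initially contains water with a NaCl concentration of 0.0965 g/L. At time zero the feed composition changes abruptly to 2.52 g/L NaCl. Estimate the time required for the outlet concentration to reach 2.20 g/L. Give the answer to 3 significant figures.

32.7 min

Species balance: V dC/dt = Q(C_in − C) ⇒ τ = V/Q = 16.159 min.
C(t) = C_in + (C₀ − C_in) e^(−t/τ). Set C = 2.20 and solve for t:
e^(−t/τ) = (C − C_in)/(C₀ − C_in) = (2.20 − 2.52)/(0.0965 − 2.52) = 0.13204
t = −τ ln(…) = 16.159 × 2.0246 = 32.717 min.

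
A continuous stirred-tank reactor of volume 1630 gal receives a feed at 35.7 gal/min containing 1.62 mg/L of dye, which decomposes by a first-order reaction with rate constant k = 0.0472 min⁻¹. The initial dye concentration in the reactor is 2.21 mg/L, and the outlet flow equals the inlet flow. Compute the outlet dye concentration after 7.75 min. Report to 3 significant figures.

1.51 mg/L

V dC/dt = Q(C_in − C) − k V C.
dC/dt = (Q/V) C_in − (Q/V + k) C; effective rate a = Q/V + k = 0.021902 + 0.0472 = 0.069102 min⁻¹.
C_ss = Q C_in/(Q + kV) = 0.51346 mg/L; C(t) = C_ss + (C₀ − C_ss) e^(−a t).
C(7.75) = 0.51346 + (1.6965)·e^(−0.069102·7.75) = 0.51346 + (1.6965)·0.58535 = 1.5065 mg/L.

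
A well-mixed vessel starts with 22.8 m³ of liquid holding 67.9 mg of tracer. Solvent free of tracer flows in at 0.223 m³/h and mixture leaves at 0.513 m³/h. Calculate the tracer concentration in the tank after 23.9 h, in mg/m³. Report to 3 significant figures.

Let m(t) be the amount of tracer. Volume: V(t) = V₀ + (Q_in − Q_out) t = 22.8 − 0.29000 t; V(23.9) = 15.869 m³.
Species balance (pure solvent in): dm/dt = −Q_out · m/V(t).
Separate: dm/m = −Q_out dt/V(t) ⇒ ln(m/m₀) = −(Q_out/(Q_in−Q_out)) ln(V/V₀).
m = m₀ (V₀/V)^(Q_out/(Q_in−Q_out)) = 67.9 × (22.8/15.869)^(-1.7690) = 35.765 mg.
C = m/V = 35.765/15.869 = 2.2538 mg/m³.

2.25 mg/m³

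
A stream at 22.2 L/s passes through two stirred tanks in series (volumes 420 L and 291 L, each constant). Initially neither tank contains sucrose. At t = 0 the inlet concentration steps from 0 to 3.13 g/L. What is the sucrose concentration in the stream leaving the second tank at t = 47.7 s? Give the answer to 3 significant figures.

Time constants: τᵢ = Vᵢ/Q for each well-mixed tank.
τ₁ = 420/22.2 = 18.919 s; τ₂ = 291/22.2 = 13.108 s.
Solving the cascade with C₁(0)=C₂(0)=0 gives C₂(t) = C_in[1 − (τ₁ e^(−t/τ₁) − τ₂ e^(−t/τ₂))/(τ₁ − τ₂)].
At t = 47.7: e^(−t/τ₁) = 0.080356, e^(−t/τ₂) = 0.026279.
C₂ = 3.13·[1 − (18.919·0.080356 − 13.108·0.026279)/(5.8108)] = 3.13·0.79766 = 2.4967 g/L.

2.50 g/L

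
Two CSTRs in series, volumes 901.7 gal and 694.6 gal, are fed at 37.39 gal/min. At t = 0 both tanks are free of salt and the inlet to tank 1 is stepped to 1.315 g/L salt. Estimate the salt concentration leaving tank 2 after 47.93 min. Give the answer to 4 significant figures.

Each tank obeys Vᵢ dCᵢ/dt = Q(Cᵢ₋₁ − Cᵢ), so τᵢ = Vᵢ/Q.
τ₁ = 901.7/37.39 = 24.1161 min; τ₂ = 694.6/37.39 = 18.5772 min.
Solving the cascade with C₁(0)=C₂(0)=0 gives C₂(t) = C_in[1 − (τ₁ e^(−t/τ₁) − τ₂ e^(−t/τ₂))/(τ₁ − τ₂)].
At t = 47.93: e^(−t/τ₁) = 0.137042, e^(−t/τ₂) = 0.0757702.
C₂ = 1.315·[1 − (24.1161·0.137042 − 18.5772·0.0757702)/(5.53891)] = 1.315·0.657458 = 0.864558 g/L.

0.8646 g/L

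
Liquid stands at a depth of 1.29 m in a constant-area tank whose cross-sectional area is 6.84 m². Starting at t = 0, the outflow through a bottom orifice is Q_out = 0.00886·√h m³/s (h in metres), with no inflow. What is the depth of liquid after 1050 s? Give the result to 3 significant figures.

With no inflow, A dh/dt = −0.00886 √h.
This is separable: 2 d(√h)/dt = −0.00886/A, so √h = √h₀ − (0.00886/(2A)) t.
√h = √1.29 − 0.00886·1050/(2·6.84) = 1.1358 − 0.68004 = 0.45574.
h = 0.45574² = 0.20770 m.

0.208 m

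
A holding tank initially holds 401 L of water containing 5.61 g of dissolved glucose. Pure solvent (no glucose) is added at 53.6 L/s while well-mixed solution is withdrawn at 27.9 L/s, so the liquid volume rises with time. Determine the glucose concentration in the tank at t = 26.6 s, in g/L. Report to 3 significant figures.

0.00176 g/L

Total volume: dV/dt = Q_in − Q_out = 25.700 L/s, so V(t) = 401 + 25.700 t and V(26.6) = 1084.6 L.
Species balance (pure solvent in): dm/dt = −Q_out · m/V(t).
dm/m = −Q_out dt/(V₀ + 25.700 t); integrating gives ln(m/m₀) = −(Q_out/(Q_in−Q_out)) ln(V/V₀).
m = m₀ (V₀/V)^(Q_out/(Q_in−Q_out)) = 5.61 × (401/1084.6)^(1.0856) = 1.9047 g.
C = m/V = 1.9047/1084.6 = 0.0017561 g/L.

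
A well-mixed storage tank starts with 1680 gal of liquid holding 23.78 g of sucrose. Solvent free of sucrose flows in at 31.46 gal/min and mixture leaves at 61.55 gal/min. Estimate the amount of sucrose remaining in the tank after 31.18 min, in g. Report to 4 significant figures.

4.467 g

Total volume: dV/dt = Q_in − Q_out = -30.0900 gal/min, so V(t) = 1680 − 30.0900 t and V(31.18) = 741.794 gal.
Solute balance: dm/dt = 0 − Q_out C = −Q_out m/V(t).
dm/m = −Q_out dt/(V₀ − 30.0900 t); integrating gives ln(m/m₀) = −(Q_out/(Q_in−Q_out)) ln(V/V₀).
m = m₀ (V₀/V)^(Q_out/(Q_in−Q_out)) = 23.78 × (1680/741.794)^(-2.04553) = 4.46679 g.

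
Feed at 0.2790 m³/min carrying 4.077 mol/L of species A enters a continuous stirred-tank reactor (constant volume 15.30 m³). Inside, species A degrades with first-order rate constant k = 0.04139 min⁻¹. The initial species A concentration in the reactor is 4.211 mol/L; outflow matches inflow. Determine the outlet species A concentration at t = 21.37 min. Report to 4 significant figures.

2.076 mol/L

Species balance: V dC/dt = Q C_in − Q C − k V C.
dC/dt = (Q/V) C_in − (Q/V + k) C; effective rate a = Q/V + k = 0.0182353 + 0.04139 = 0.0596253 min⁻¹.
C_ss = Q C_in/(Q + kV) = 1.24688 mol/L; C(t) = C_ss + (C₀ − C_ss) e^(−a t).
C(21.37) = 1.24688 + (2.96412)·e^(−0.0596253·21.37) = 1.24688 + (2.96412)·0.279657 = 2.07581 mol/L.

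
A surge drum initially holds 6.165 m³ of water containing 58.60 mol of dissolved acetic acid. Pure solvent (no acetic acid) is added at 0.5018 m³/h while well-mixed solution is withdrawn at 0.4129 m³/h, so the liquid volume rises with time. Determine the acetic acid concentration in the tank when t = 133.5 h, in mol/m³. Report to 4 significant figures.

0.02222 mol/m³

Total volume: dV/dt = Q_in − Q_out = 0.0889000 m³/h, so V(t) = 6.165 + 0.0889000 t and V(133.5) = 18.0332 m³.
Solute balance: dm/dt = 0 − Q_out C = −Q_out m/V(t).
Separate: dm/m = −Q_out dt/V(t) ⇒ ln(m/m₀) = −(Q_out/(Q_in−Q_out)) ln(V/V₀).
m = m₀ (V₀/V)^(Q_out/(Q_in−Q_out)) = 58.60 × (6.165/18.0332)^(4.64454) = 0.400771 mol.
C = m/V = 0.400771/18.0332 = 0.0222241 mol/m³.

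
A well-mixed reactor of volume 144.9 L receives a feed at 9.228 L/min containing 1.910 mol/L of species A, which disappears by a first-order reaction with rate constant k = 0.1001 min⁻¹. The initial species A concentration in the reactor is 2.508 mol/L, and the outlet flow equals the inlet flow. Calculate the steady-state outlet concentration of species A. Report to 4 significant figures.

0.7427 mol/L

Species balance: V dC/dt = Q C_in − Q C − k V C.
At steady state: 0 = Q C_in − (Q + kV) C_ss, so C_ss = Q C_in/(Q + kV).
C_ss = 9.228·1.910/(9.228 + 0.1001·144.9) = 17.6255/23.7325 = 0.742673 mol/L.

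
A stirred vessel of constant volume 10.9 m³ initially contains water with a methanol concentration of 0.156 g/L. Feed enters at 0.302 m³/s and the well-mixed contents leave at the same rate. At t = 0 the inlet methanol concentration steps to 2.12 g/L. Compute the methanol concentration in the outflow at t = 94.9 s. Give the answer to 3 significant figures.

1.98 g/L

Unsteady species balance (constant V, well mixed): V dC/dt = Q(C_in − C).
Time constant τ = V/Q = 10.9/0.302 = 36.093 s.
This is linear first-order; C(t) = C_in + (C₀ − C_in) e^(−t/τ).
C(94.9) = 2.12 + (0.156 − 2.12)·e^(−94.9/36.093) = 2.12 + (-1.9640)·0.072126 = 1.9783 g/L.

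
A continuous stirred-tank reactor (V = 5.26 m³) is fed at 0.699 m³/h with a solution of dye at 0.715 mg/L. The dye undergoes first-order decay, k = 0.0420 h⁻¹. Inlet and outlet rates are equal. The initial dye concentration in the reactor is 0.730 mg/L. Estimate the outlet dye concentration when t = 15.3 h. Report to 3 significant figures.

Accumulation = in − out − consumed: V dC/dt = Q C_in − Q C − k V C.
dC/dt = (Q/V) C_in − (Q/V + k) C; effective rate a = Q/V + k = 0.13289 + 0.0420 = 0.17489 h⁻¹.
C_ss = Q C_in/(Q + kV) = 0.54329 mg/L; C(t) = C_ss + (C₀ − C_ss) e^(−a t).
C(15.3) = 0.54329 + (0.18671)·e^(−0.17489·15.3) = 0.54329 + (0.18671)·0.068851 = 0.55615 mg/L.

0.556 mg/L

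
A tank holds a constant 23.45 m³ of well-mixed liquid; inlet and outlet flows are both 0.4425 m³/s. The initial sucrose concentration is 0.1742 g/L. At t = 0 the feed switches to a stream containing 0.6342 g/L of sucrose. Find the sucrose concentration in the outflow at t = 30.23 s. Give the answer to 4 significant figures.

0.3742 g/L

Species balance on the tank: V dC/dt = Q(C_in − C).
So dC/dt = (C_in − C)/τ with τ = V/Q = 23.45/0.4425 = 52.9944 s.
Integrating: C(t) = C_in + (C₀ − C_in) e^(−t/τ).
C(30.23) = 0.6342 + (0.1742 − 0.6342)·e^(−30.23/52.9944) = 0.6342 + (-0.460000)·0.565278 = 0.374172 g/L.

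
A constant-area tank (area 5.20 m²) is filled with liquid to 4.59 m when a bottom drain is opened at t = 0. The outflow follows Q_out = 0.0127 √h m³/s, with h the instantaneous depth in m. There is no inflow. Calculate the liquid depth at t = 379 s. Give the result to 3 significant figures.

Unsteady balance on liquid volume: A dh/dt = −0.0127 √h.
Separate and integrate: 2(√h − √h₀) = −(0.0127/A) t.
√h = √4.59 − 0.0127·379/(2·5.20) = 2.1424 − 0.46282 = 1.6796.
h = 1.6796² = 2.8211 m.

2.82 m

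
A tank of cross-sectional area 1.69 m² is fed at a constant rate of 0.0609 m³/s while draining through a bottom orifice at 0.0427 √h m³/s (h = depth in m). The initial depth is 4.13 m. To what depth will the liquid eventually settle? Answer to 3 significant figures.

2.03 m

A dh/dt = Q_in − 0.0427 √h. Steady state requires inflow = outflow:
Q_in = 0.0427 √h_ss ⇒ √h_ss = 0.0609/0.0427 = 1.4262.
h_ss = 1.4262² = 2.0341 m. (Since h₀ = 4.13 m > h_ss, the level will fall toward this value.)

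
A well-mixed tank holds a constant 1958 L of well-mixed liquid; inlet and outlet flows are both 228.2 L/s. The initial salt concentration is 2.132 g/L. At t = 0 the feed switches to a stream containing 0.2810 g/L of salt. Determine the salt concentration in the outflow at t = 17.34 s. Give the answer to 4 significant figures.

0.5263 g/L

Unsteady species balance (constant V, well mixed): V dC/dt = Q(C_in − C).
So dC/dt = (C_in − C)/τ with τ = V/Q = 1958/228.2 = 8.58019 s.
This is linear first-order; C(t) = C_in + (C₀ − C_in) e^(−t/τ).
C(17.34) = 0.2810 + (2.132 − 0.2810)·e^(−17.34/8.58019) = 0.2810 + (1.85100)·0.132532 = 0.526316 g/L.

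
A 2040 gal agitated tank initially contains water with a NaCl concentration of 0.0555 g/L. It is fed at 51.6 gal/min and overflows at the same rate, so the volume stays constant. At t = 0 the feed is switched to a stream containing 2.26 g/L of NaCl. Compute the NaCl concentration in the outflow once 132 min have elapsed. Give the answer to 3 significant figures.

Species balance on the tank: V dC/dt = Q(C_in − C).
Rewrite as dC/dt + C/τ = C_in/τ, τ = V/Q = 39.535 min.
Integrating: C(t) = C_in + (C₀ − C_in) e^(−t/τ).
C(132) = 2.26 + (0.0555 − 2.26)·e^(−132/39.535) = 2.26 + (-2.2045)·0.035479 = 2.1818 g/L.

2.18 g/L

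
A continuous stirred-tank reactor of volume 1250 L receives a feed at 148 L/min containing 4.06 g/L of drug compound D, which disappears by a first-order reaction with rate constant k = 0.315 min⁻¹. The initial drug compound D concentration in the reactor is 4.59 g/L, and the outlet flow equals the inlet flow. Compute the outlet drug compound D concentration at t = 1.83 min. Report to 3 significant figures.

V dC/dt = Q(C_in − C) − k V C.
This is linear with rate a = Q/V + k = 0.43340 min⁻¹.
C_ss = Q C_in/(Q + kV) = 1.1091 g/L; C(t) = C_ss + (C₀ − C_ss) e^(−a t).
C(1.83) = 1.1091 + (3.4809)·e^(−0.43340·1.83) = 1.1091 + (3.4809)·0.45243 = 2.6840 g/L.

2.68 g/L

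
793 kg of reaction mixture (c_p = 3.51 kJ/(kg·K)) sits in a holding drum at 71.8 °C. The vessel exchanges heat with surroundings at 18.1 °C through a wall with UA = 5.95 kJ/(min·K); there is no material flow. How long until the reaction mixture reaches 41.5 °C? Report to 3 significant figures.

389 min

M c_p dT/dt = −UA(T − T_amb).
τ = M c_p/UA = 467.80 min; T_ss = T_amb = 18.100 °C.
T(t) = T_ss + (T₀ − T_ss)e^(−t/τ); set T = 41.5:
t = −τ ln[(T − T_ss)/(T₀ − T_ss)] = −467.80 · ln(0.43575) = 388.59 min.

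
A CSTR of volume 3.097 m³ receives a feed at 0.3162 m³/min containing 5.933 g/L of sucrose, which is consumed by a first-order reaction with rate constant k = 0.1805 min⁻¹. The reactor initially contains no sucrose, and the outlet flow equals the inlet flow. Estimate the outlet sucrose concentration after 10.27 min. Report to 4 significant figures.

Accumulation = in − out − consumed: V dC/dt = Q C_in − Q C − k V C.
This is linear with rate a = Q/V + k = 0.282599 min⁻¹.
C_ss = Q C_in/(Q + kV) = 2.14351 g/L; C(t) = C_ss + (C₀ − C_ss) e^(−a t).
C(10.27) = 2.14351 + (-2.14351)·e^(−0.282599·10.27) = 2.14351 + (-2.14351)·0.0548974 = 2.02583 g/L.

2.026 g/L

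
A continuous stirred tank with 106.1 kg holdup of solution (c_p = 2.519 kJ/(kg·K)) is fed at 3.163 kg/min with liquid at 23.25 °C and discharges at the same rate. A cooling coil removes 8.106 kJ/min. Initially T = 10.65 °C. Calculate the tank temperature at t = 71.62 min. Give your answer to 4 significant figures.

Heat balance on the well-mixed liquid: M c_p dT/dt = ṁ c_p (T_in − T) − 8.106.
τ = M/ṁ = 33.5441 min; T_ss = T_in − Q̇/(ṁ c_p) = 23.25 − 8.106/(3.163·2.519) = 22.2326 °C.
T approaches T_ss exponentially: T(t) = T_ss + (T₀ − T_ss) e^(−t/τ).
T(71.62) = 22.2326 + (-11.5826)·e^(−71.62/33.5441) = 22.2326 + (-11.5826)·0.118233 = 20.8632 °C.

20.86 °C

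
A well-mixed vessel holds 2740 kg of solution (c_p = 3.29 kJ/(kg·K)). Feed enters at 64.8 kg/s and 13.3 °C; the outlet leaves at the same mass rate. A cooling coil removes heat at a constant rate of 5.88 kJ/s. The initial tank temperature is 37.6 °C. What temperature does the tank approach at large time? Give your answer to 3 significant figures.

13.3 °C

Heat balance on the well-mixed liquid: M c_p dT/dt = ṁ c_p (T_in − T) − 5.88.
At steady state dT/dt = 0 ⇒ T_ss = T_in − Q̇/(ṁ c_p) = 13.3 − 5.88/(64.8·3.29) = 13.272 °C.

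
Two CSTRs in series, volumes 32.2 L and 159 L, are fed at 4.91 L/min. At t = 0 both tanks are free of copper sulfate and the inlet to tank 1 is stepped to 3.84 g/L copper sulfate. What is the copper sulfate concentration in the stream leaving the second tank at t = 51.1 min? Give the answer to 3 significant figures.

2.85 g/L

Each tank obeys Vᵢ dCᵢ/dt = Q(Cᵢ₋₁ − Cᵢ), so τᵢ = Vᵢ/Q.
τ₁ = 32.2/4.91 = 6.5580 min; τ₂ = 159/4.91 = 32.383 min.
Tank 1: C₁ = C_in(1 − e^(−t/τ₁)). Tank 2 (τ₁ ≠ τ₂): C₂ = C_in[1 − (τ₁ e^(−t/τ₁) − τ₂ e^(−t/τ₂))/(τ₁ − τ₂)].
At t = 51.1: e^(−t/τ₁) = 0.00041304, e^(−t/τ₂) = 0.20639.
C₂ = 3.84·[1 − (6.5580·0.00041304 − 32.383·0.20639)/(-25.825)] = 3.84·0.74131 = 2.8466 g/L.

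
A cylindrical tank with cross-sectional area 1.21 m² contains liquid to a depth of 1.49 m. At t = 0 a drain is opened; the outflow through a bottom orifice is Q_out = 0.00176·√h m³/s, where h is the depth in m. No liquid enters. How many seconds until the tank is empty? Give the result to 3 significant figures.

1680 s

Unsteady balance on liquid volume: A dh/dt = −0.00176 √h.
Separate and integrate: 2(√h − √h₀) = −(0.00176/A) t.
Set h = 0: 2√h₀ = (0.00176/A) t_empty ⇒ t_empty = 2A√h₀/0.00176.
t_empty = 2·1.21·√1.49/0.00176 = 2.4200·1.2207/0.00176 = 1678.4 s.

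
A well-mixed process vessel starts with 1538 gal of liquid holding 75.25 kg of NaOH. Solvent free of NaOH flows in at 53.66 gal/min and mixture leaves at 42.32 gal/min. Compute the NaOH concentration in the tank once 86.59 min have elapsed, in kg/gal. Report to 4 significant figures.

0.004730 kg/gal

Total volume: dV/dt = Q_in − Q_out = 11.3400 gal/min, so V(t) = 1538 + 11.3400 t and V(86.59) = 2519.93 gal.
Species balance (pure solvent in): dm/dt = −Q_out · m/V(t).
Separate: dm/m = −Q_out dt/V(t) ⇒ ln(m/m₀) = −(Q_out/(Q_in−Q_out)) ln(V/V₀).
m = m₀ (V₀/V)^(Q_out/(Q_in−Q_out)) = 75.25 × (1538/2519.93)^(3.73192) = 11.9196 kg.
C = m/V = 11.9196/2519.93 = 0.00473013 kg/gal.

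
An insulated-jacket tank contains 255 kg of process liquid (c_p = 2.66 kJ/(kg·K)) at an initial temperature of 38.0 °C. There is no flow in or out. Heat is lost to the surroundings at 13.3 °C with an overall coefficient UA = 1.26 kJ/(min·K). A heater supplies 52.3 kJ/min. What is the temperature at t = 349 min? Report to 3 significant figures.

Lumped-capacitance energy balance: M c_p dT/dt = UA(T_amb − T) + Q̇.
dT/dt = (T_ss − T)/τ with T_ss = T_amb + Q̇/UA = 13.3 + 52.3/1.26 = 54.808 °C, τ = M c_p/UA = 255·2.66/1.26 = 538.33 min.
Integrating: T(t) = T_ss + (T₀ − T_ss) e^(−t/τ).
T(349) = 54.808 + (-16.808)·0.52294 = 46.018 °C.

46.0 °C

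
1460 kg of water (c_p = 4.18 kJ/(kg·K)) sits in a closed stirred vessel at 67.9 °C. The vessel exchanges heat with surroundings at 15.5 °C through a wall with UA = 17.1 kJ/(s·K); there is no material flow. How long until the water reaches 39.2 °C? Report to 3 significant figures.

Lumped-capacitance energy balance: M c_p dT/dt = UA(T_amb − T).
τ = M c_p/UA = 356.89 s; T_ss = T_amb = 15.500 °C.
T(t) = T_ss + (T₀ − T_ss)e^(−t/τ); set T = 39.2:
t = −τ ln[(T − T_ss)/(T₀ − T_ss)] = −356.89 · ln(0.45229) = 283.17 s.

283 s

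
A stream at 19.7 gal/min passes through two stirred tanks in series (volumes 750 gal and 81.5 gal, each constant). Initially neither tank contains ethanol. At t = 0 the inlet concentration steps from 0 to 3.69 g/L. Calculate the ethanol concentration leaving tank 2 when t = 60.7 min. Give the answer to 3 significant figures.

2.85 g/L

Time constants: τᵢ = Vᵢ/Q for each well-mixed tank.
τ₁ = 750/19.7 = 38.071 min; τ₂ = 81.5/19.7 = 4.1371 min.
Solving the cascade with C₁(0)=C₂(0)=0 gives C₂(t) = C_in[1 − (τ₁ e^(−t/τ₁) − τ₂ e^(−t/τ₂))/(τ₁ − τ₂)].
At t = 60.7: e^(−t/τ₁) = 0.20303, e^(−t/τ₂) = 4.2454e-07.
C₂ = 3.69·[1 − (38.071·0.20303 − 4.1371·4.2454e-07)/(33.934)] = 3.69·0.77221 = 2.8495 g/L.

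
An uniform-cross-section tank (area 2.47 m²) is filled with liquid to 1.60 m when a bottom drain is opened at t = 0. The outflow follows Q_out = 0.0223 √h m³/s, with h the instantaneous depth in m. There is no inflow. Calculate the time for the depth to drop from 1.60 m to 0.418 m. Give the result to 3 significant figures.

With no inflow, A dh/dt = −0.0223 √h.
This is separable: 2 d(√h)/dt = −0.0223/A, so √h = √h₀ − (0.0223/(2A)) t.
t = 2A(√h₀ − √h)/0.0223 = 2·2.47·(√1.60 − √0.418)/0.0223
  = 4.9400 × (1.2649 − 0.64653) / 0.0223 = 136.99 s.

137 s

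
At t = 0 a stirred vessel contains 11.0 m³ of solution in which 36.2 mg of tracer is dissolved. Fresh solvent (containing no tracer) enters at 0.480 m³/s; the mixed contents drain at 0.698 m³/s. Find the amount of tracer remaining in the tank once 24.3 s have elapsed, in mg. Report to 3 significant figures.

4.42 mg

Let m(t) be the amount of tracer. Volume: V(t) = V₀ + (Q_in − Q_out) t = 11.0 − 0.21800 t; V(24.3) = 5.7026 m³.
Solute balance: dm/dt = 0 − Q_out C = −Q_out m/V(t).
Separate: dm/m = −Q_out dt/V(t) ⇒ ln(m/m₀) = −(Q_out/(Q_in−Q_out)) ln(V/V₀).
m = m₀ (V₀/V)^(Q_out/(Q_in−Q_out)) = 36.2 × (11.0/5.7026)^(-3.2018) = 4.4173 mg.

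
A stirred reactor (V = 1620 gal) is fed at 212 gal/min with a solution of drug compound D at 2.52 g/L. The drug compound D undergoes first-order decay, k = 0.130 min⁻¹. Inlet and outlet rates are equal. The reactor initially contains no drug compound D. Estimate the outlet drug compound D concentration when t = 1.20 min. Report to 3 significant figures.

Species balance: V dC/dt = Q C_in − Q C − k V C.
dC/dt = (Q/V) C_in − (Q/V + k) C; effective rate a = Q/V + k = 0.13086 + 0.130 = 0.26086 min⁻¹.
C_ss = Q C_in/(Q + kV) = 1.2642 g/L; C(t) = C_ss + (C₀ − C_ss) e^(−a t).
C(1.20) = 1.2642 + (-1.2642)·e^(−0.26086·1.20) = 1.2642 + (-1.2642)·0.73122 = 0.33978 g/L.

0.340 g/L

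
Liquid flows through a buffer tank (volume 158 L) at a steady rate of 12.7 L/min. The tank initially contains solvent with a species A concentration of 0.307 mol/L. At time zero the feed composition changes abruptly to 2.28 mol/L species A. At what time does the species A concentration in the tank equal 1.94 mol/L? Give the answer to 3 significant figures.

Species balance: V dC/dt = Q(C_in − C) ⇒ τ = V/Q = 12.441 min.
C(t) = C_in + (C₀ − C_in) e^(−t/τ). Set C = 1.94 and solve for t:
e^(−t/τ) = (C − C_in)/(C₀ − C_in) = (1.94 − 2.28)/(0.307 − 2.28) = 0.17233
t = −τ ln(…) = 12.441 × 1.7584 = 21.876 min.

21.9 min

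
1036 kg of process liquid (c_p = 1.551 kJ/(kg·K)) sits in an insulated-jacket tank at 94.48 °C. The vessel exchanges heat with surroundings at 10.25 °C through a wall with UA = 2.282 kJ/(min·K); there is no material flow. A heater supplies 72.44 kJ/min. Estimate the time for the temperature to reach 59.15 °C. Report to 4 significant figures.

787.4 min

Heat balance on the well-mixed liquid: M c_p dT/dt = −UA(T − T_amb) + Q̇.
τ = M c_p/UA = 704.135 min; T_ss = T_amb + Q̇/UA = 10.25 + 72.44/2.282 = 41.9941 °C.
T(t) = T_ss + (T₀ − T_ss)e^(−t/τ); set T = 59.15:
t = −τ ln[(T − T_ss)/(T₀ − T_ss)] = −704.135 · ln(0.326867) = 787.365 min.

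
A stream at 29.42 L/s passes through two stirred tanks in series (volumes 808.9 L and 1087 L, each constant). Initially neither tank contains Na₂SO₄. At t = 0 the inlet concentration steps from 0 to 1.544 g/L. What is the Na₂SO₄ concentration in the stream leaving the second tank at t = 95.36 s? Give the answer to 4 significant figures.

Time constants: τᵢ = Vᵢ/Q for each well-mixed tank.
τ₁ = 808.9/29.42 = 27.4949 s; τ₂ = 1087/29.42 = 36.9477 s.
Tank 1: C₁ = C_in(1 − e^(−t/τ₁)). Tank 2 (τ₁ ≠ τ₂): C₂ = C_in[1 − (τ₁ e^(−t/τ₁) − τ₂ e^(−t/τ₂))/(τ₁ − τ₂)].
At t = 95.36: e^(−t/τ₁) = 0.0311706, e^(−t/τ₂) = 0.0757022.
C₂ = 1.544·[1 − (27.4949·0.0311706 − 36.9477·0.0757022)/(-9.45275)] = 1.544·0.794770 = 1.22713 g/L.

1.227 g/L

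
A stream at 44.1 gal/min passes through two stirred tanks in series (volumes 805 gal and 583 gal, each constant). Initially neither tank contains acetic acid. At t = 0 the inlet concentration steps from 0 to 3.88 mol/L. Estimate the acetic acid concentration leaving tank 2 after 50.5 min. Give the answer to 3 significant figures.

3.22 mol/L

Time constants: τᵢ = Vᵢ/Q for each well-mixed tank.
τ₁ = 805/44.1 = 18.254 min; τ₂ = 583/44.1 = 13.220 min.
Solving the cascade with C₁(0)=C₂(0)=0 gives C₂(t) = C_in[1 − (τ₁ e^(−t/τ₁) − τ₂ e^(−t/τ₂))/(τ₁ − τ₂)].
At t = 50.5: e^(−t/τ₁) = 0.062880, e^(−t/τ₂) = 0.021928.
C₂ = 3.88·[1 − (18.254·0.062880 − 13.220·0.021928)/(5.0340)] = 3.88·0.82957 = 3.2187 mol/L.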